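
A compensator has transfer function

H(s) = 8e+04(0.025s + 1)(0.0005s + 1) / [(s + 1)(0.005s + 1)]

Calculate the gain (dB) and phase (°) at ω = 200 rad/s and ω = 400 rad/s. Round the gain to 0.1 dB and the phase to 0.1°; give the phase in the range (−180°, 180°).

At ω = 200 rad/s:
zero (1 + j200·0.025) = 1 + j5 → |·| ≈ 5.099, ∠ ≈ 78.69°
zero (1 + j200·0.0005) = 1 + j0.1 → |·| ≈ 1.005, ∠ ≈ 5.71°
pole (1 + j200·1) = 1 + j200 → |·| ≈ 200, ∠ ≈ 89.71°
pole (1 + j200·0.005) = 1 + j1 → |·| ≈ 1.4142, ∠ ≈ 45.00°
|H| = 8e+04 · 5.099 · 1.005 / (200 · 1.4142) ≈ 1449.4
Gain = 20 log₁₀(1449.4) ≈ 63.22 dB
∠H = (78.69° + 5.71°) − (89.71° + 45.00°) = -50.31°

At ω = 400 rad/s:
zero (1 + j400·0.025) = 1 + j10 → |·| ≈ 10.05, ∠ ≈ 84.29°
zero (1 + j400·0.0005) = 1 + j0.2 → |·| ≈ 1.0198, ∠ ≈ 11.31°
pole (1 + j400·1) = 1 + j400 → |·| ≈ 400, ∠ ≈ 89.86°
pole (1 + j400·0.005) = 1 + j2 → |·| ≈ 2.2361, ∠ ≈ 63.43°
|H| = 8e+04 · 10.05 · 1.0198 / (400 · 2.2361) ≈ 916.68
Gain = 20 log₁₀(916.68) ≈ 59.24 dB
∠H = (84.29° + 11.31°) − (89.86° + 63.43°) = -57.69°

ω = 200: 63.2 dB, -50.3°; ω = 400: 59.2 dB, -57.7°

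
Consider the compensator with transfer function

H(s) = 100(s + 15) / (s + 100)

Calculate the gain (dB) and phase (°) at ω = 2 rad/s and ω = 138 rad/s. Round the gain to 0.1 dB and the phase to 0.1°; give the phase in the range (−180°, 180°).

At s = jω = j2:
zero (s+15): 15 + j2 → |·| = √(15²+2²) = √229 ≈ 15.133, ∠ = arctan(2/15) ≈ 7.59°
pole (s+100): 100 + j2 → |·| = √(100²+2²) = √10004 ≈ 100.02, ∠ = arctan(2/100) ≈ 1.15°
|H| = 100 · 15.133 / 100.02 ≈ 15.13
Gain = 20 log₁₀(15.13) ≈ 23.60 dB
∠H = 7.59° − 1.15° = 6.44°

At s = jω = j138:
zero (s+15): 15 + j138 → |·| = √(15²+138²) = √19269 ≈ 138.81, ∠ = arctan(138/15) ≈ 83.80°
pole (s+100): 100 + j138 → |·| = √(100²+138²) = √29044 ≈ 170.42, ∠ = arctan(138/100) ≈ 54.07°
|H| = 100 · 138.81 / 170.42 ≈ 81.452
Gain = 20 log₁₀(81.452) ≈ 38.22 dB
∠H = 83.80° − 54.07° = 29.73°

ω = 2: 23.6 dB, 6.4°; ω = 138: 38.2 dB, 29.7°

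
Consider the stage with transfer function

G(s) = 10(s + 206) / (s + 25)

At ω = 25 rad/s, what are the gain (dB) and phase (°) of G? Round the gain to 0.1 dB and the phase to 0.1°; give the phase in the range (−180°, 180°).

At s = jω = j25:
zero (s+206): 206 + j25 → |·| = √(206²+25²) = √43061 ≈ 207.51, ∠ = arctan(25/206) ≈ 6.92°
pole (s+25): 25 + j25 → |·| = √(25²+25²) = √1250 ≈ 35.355, ∠ = arctan(25/25) ≈ 45.00°
|G| = 10 · 207.51 / 35.355 ≈ 58.693
Gain = 20 log₁₀(58.693) ≈ 35.37 dB
∠G = 6.92° − 45.00° = -38.08°

35.4 dB, -38.1°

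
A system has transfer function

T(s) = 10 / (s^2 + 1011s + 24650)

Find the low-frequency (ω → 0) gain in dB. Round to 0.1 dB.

T(0) = 10 / 24650 ≈ 0.00040568
20 log₁₀(0.00040568) ≈ -67.84 dB

-67.8 dB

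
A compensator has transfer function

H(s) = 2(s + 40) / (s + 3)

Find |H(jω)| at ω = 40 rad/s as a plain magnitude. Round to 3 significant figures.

2.82

At s = jω = j40:
zero (s+40): 40 + j40 → |·| = √(40²+40²) = √3200 ≈ 56.569, ∠ = arctan(40/40) ≈ 45.00°
pole (s+3): 3 + j40 → |·| = √(3²+40²) = √1609 ≈ 40.112, ∠ = arctan(40/3) ≈ 85.71°
|H| = 2 · 56.569 / 40.112 ≈ 2.8206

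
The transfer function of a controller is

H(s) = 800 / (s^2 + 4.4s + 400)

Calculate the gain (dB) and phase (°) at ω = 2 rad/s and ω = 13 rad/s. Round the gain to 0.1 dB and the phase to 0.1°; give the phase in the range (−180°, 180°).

At s = jω = j2:
quadratic: (j2)² + 4.4·j2 + 400 = 396 + j8.8 → |·| ≈ 396.1, ∠ ≈ 1.27°
|H| = 800 / 396.1 ≈ 2.0197
Gain = 20 log₁₀(2.0197) ≈ 6.11 dB
∠H = 0.00° − 1.27° = -1.27°

At s = jω = j13:
quadratic: (j13)² + 4.4·j13 + 400 = 231 + j57.2 → |·| ≈ 237.98, ∠ ≈ 13.91°
|H| = 800 / 237.98 ≈ 3.3616
Gain = 20 log₁₀(3.3616) ≈ 10.53 dB
∠H = 0.00° − 13.91° = -13.91°

ω = 2: 6.1 dB, -1.3°; ω = 13: 10.5 dB, -13.9°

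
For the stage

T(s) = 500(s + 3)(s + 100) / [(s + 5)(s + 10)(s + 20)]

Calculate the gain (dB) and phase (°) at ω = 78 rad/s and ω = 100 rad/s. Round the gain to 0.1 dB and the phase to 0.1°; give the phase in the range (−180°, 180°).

ω = 78: 20.0 dB, -118.9°; ω = 100: 16.8 dB, -116.8°

At s = jω = j78:
zero (s+3): 3 + j78 → |·| = √(3²+78²) = √6093 ≈ 78.058, ∠ = arctan(78/3) ≈ 87.80°
zero (s+100): 100 + j78 → |·| = √(100²+78²) = √16084 ≈ 126.82, ∠ = arctan(78/100) ≈ 37.95°
pole (s+5): 5 + j78 → |·| = √(5²+78²) = √6109 ≈ 78.16, ∠ = arctan(78/5) ≈ 86.33°
pole (s+10): 10 + j78 → |·| = √(10²+78²) = √6184 ≈ 78.638, ∠ = arctan(78/10) ≈ 82.69°
pole (s+20): 20 + j78 → |·| = √(20²+78²) = √6484 ≈ 80.523, ∠ = arctan(78/20) ≈ 75.62°
|T| = 500 · 9899.3 / 4.9492e+05 ≈ 10.001
Gain = 20 log₁₀(10.001) ≈ 20.00 dB
∠T = 125.75° − 244.64° = -118.89°

At s = jω = j100:
zero (s+3): 3 + j100 → |·| = √(3²+100²) = √10009 ≈ 100.04, ∠ = arctan(100/3) ≈ 88.28°
zero (s+100): 100 + j100 → |·| = √(100²+100²) = √20000 ≈ 141.42, ∠ = arctan(100/100) ≈ 45.00°
pole (s+5): 5 + j100 → |·| = √(5²+100²) = √10025 ≈ 100.12, ∠ = arctan(100/5) ≈ 87.14°
pole (s+10): 10 + j100 → |·| = √(10²+100²) = √10100 ≈ 100.5, ∠ = arctan(100/10) ≈ 84.29°
pole (s+20): 20 + j100 → |·| = √(20²+100²) = √10400 ≈ 101.98, ∠ = arctan(100/20) ≈ 78.69°
|T| = 500 · 14148 / 1.0261e+06 ≈ 6.8941
Gain = 20 log₁₀(6.8941) ≈ 16.77 dB
∠T = 133.28° − 250.12° = -116.84°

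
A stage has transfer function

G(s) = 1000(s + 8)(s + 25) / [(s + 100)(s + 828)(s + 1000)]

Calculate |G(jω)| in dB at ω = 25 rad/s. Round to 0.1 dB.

-39.3 dB

At s = jω = j25:
zero (s+8): 8 + j25 → |·| = √(8²+25²) = √689 ≈ 26.249, ∠ = arctan(25/8) ≈ 72.26°
zero (s+25): 25 + j25 → |·| = √(25²+25²) = √1250 ≈ 35.355, ∠ = arctan(25/25) ≈ 45.00°
pole (s+100): 100 + j25 → |·| = √(100²+25²) = √10625 ≈ 103.08, ∠ = arctan(25/100) ≈ 14.04°
pole (s+828): 828 + j25 → |·| = √(828²+25²) = √686209 ≈ 828.38, ∠ = arctan(25/828) ≈ 1.73°
pole (s+1000): 1000 + j25 → |·| = √(1000²+25²) = √1000625 ≈ 1000.3, ∠ = arctan(25/1000) ≈ 1.43°
|G| = 1000 · 928.03 / 8.5415e+07 ≈ 0.010865
Gain = 20 log₁₀(0.010865) ≈ -39.28 dB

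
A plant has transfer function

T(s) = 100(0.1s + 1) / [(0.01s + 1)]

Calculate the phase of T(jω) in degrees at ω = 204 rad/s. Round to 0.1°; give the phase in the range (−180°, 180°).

23.3°

At ω = 204 rad/s:
zero (1 + j204·0.1) = 1 + j20.4 → |·| ≈ 20.424, ∠ ≈ 87.19°
pole (1 + j204·0.01) = 1 + j2.04 → |·| ≈ 2.2719, ∠ ≈ 63.89°
∠T = (87.19°) − (63.89°) = 23.30°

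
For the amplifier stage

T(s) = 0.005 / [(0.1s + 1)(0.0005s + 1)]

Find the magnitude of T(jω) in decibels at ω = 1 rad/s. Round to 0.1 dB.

At ω = 1 rad/s:
pole (1 + j1·0.1) = 1 + j0.1 → |·| ≈ 1.005, ∠ ≈ 5.71°
pole (1 + j1·0.0005) = 1 + j0.0005 → |·| ≈ 1, ∠ ≈ 0.03°
|T| = 0.005 · 1 / (1.005 · 1) ≈ 0.0049751
Gain = 20 log₁₀(0.0049751) ≈ -46.06 dB

-46.1 dB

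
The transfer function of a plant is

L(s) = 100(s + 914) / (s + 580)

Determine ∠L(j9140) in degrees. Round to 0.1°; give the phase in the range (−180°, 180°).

At s = jω = j9140:
zero (s+914): 914 + j9140 → |·| = √(914²+9140²) = √84374996 ≈ 9185.6, ∠ = arctan(9140/914) ≈ 84.29°
pole (s+580): 580 + j9140 → |·| = √(580²+9140²) = √83876000 ≈ 9158.4, ∠ = arctan(9140/580) ≈ 86.37°
∠L = 84.29° − 86.37° = -2.08°

-2.1°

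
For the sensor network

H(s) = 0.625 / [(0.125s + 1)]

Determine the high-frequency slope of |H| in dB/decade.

Each pole contributes −20 dB/decade at high frequency; each zero contributes +20 dB/decade.
Net: 0 zero(s) − 1 pole(s) → -20 dB/decade.

-20 dB/decade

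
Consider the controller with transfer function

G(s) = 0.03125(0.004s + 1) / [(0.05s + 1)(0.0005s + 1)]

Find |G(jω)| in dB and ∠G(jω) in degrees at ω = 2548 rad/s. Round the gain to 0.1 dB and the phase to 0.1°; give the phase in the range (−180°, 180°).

At ω = 2548 rad/s:
zero (1 + j2548·0.004) = 1 + j10.192 → |·| ≈ 10.241, ∠ ≈ 84.40°
pole (1 + j2548·0.05) = 1 + j127.4 → |·| ≈ 127.4, ∠ ≈ 89.55°
pole (1 + j2548·0.0005) = 1 + j1.274 → |·| ≈ 1.6196, ∠ ≈ 51.87°
|G| = 0.03125 · 10.241 / (127.4 · 1.6196) ≈ 0.001551
Gain = 20 log₁₀(0.001551) ≈ -56.19 dB
∠G = (84.40°) − (89.55° + 51.87°) = -57.02°

-56.2 dB, -57.0°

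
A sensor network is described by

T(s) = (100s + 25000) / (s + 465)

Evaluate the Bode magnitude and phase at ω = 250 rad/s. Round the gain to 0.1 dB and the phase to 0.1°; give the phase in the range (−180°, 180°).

36.5 dB, 16.7°

Substitute s = j250:
Numerator: 100(j250) + 25000 = 25000 + j25000
Denominator: (j250) + 465 = 465 + j250
|N| = √(25000² + 25000²) ≈ 35355, ∠N ≈ 45.00°
|D| = √(465² + 250²) ≈ 527.94, ∠D ≈ 28.26°
|T| = 35355 / 527.94 ≈ 66.968
Gain = 20 log₁₀(66.968) ≈ 36.52 dB
∠T = 45.00° − 28.26° = 16.74°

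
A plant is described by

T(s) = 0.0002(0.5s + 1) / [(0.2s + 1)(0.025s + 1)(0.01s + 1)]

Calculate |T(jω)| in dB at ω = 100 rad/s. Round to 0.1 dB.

At ω = 100 rad/s:
zero (1 + j100·0.5) = 1 + j50 → |·| ≈ 50.01, ∠ ≈ 88.85°
pole (1 + j100·0.2) = 1 + j20 → |·| ≈ 20.025, ∠ ≈ 87.14°
pole (1 + j100·0.025) = 1 + j2.5 → |·| ≈ 2.6926, ∠ ≈ 68.20°
pole (1 + j100·0.01) = 1 + j1 → |·| ≈ 1.4142, ∠ ≈ 45.00°
|T| = 0.0002 · 50.01 / (20.025 · 2.6926 · 1.4142) ≈ 0.00013117
Gain = 20 log₁₀(0.00013117) ≈ -77.64 dB

-77.6 dB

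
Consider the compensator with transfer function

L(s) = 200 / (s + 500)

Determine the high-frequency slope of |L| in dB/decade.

Each pole contributes −20 dB/decade at high frequency; each zero contributes +20 dB/decade.
Net: 0 zero(s) − 1 pole(s) → -20 dB/decade.

-20 dB/decade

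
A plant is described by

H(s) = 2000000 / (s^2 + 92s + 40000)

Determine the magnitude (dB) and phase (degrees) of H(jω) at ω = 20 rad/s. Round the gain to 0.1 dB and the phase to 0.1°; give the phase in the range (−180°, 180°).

At s = jω = j20:
quadratic: (j20)² + 92·j20 + 40000 = 39600 + j1840 → |·| ≈ 39643, ∠ ≈ 2.66°
|H| = 2000000 / 39643 ≈ 50.45
Gain = 20 log₁₀(50.45) ≈ 34.06 dB
∠H = 0.00° − 2.66° = -2.66°

34.1 dB, -2.7°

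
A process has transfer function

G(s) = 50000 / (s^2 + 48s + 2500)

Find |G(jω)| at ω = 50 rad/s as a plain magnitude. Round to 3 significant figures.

At s = jω = j50:
quadratic: (j50)² + 48·j50 + 2500 = 0 + j2400 → |·| ≈ 2400, ∠ ≈ 90.00°
|G| = 50000 / 2400 ≈ 20.833

20.8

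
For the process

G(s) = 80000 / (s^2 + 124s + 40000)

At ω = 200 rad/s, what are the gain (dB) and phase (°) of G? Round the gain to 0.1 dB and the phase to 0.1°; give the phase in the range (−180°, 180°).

At s = jω = j200:
quadratic: (j200)² + 124·j200 + 40000 = 0 + j24800 → |·| ≈ 24800, ∠ ≈ 90.00°
|G| = 80000 / 24800 ≈ 3.2258
Gain = 20 log₁₀(3.2258) ≈ 10.17 dB
∠G = 0.00° − 90.00° = -90.00°

10.2 dB, -90.0°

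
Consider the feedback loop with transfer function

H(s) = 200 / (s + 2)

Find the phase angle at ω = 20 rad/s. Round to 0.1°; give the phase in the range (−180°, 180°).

-84.3°

At s = jω = j20:
pole (s+2): 2 + j20 → |·| = √(2²+20²) = √404 ≈ 20.1, ∠ = arctan(20/2) ≈ 84.29°
∠H = 0.00° − 84.29° = -84.29°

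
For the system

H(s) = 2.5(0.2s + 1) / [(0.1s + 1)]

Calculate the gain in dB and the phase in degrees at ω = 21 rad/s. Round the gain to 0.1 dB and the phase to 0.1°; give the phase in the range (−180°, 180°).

At ω = 21 rad/s:
zero (1 + j21·0.2) = 1 + j4.2 → |·| ≈ 4.3174, ∠ ≈ 76.61°
pole (1 + j21·0.1) = 1 + j2.1 → |·| ≈ 2.3259, ∠ ≈ 64.54°
|H| = 2.5 · 4.3174 / (2.3259) ≈ 4.6406
Gain = 20 log₁₀(4.6406) ≈ 13.33 dB
∠H = (76.61°) − (64.54°) = 12.07°

13.3 dB, 12.1°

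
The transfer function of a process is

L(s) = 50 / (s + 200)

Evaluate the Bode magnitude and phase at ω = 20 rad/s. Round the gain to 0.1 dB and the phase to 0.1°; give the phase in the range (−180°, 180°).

Substitute s = j20:
Numerator: 50 = 50 + j0
Denominator: (j20) + 200 = 200 + j20
|N| = √(50² + 0²) ≈ 50, ∠N ≈ 0.00°
|D| = √(200² + 20²) ≈ 201, ∠D ≈ 5.71°
|L| = 50 / 201 ≈ 0.24876
Gain = 20 log₁₀(0.24876) ≈ -12.08 dB
∠L = 0.00° − 5.71° = -5.71°

-12.1 dB, -5.7°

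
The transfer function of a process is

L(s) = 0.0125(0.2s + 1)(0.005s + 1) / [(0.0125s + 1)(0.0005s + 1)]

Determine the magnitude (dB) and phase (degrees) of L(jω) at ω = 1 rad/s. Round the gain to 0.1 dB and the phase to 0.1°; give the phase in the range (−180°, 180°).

At ω = 1 rad/s:
zero (1 + j1·0.2) = 1 + j0.2 → |·| ≈ 1.0198, ∠ ≈ 11.31°
zero (1 + j1·0.005) = 1 + j0.005 → |·| ≈ 1, ∠ ≈ 0.29°
pole (1 + j1·0.0125) = 1 + j0.0125 → |·| ≈ 1.0001, ∠ ≈ 0.72°
pole (1 + j1·0.0005) = 1 + j0.0005 → |·| ≈ 1, ∠ ≈ 0.03°
|L| = 0.0125 · 1.0198 · 1 / (1.0001 · 1) ≈ 0.012746
Gain = 20 log₁₀(0.012746) ≈ -37.89 dB
∠L = (11.31° + 0.29°) − (0.72° + 0.03°) = 10.85°

-37.9 dB, 10.9°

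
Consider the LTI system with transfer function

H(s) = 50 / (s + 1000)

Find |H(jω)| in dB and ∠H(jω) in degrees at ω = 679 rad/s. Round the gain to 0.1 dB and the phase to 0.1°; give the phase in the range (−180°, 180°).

At s = jω = j679:
pole (s+1000): 1000 + j679 → |·| = √(1000²+679²) = √1461041 ≈ 1208.7, ∠ = arctan(679/1000) ≈ 34.18°
|H| = 50 / 1208.7 ≈ 0.041367
Gain = 20 log₁₀(0.041367) ≈ -27.67 dB
∠H = 0.00° − 34.18° = -34.18°

-27.7 dB, -34.2°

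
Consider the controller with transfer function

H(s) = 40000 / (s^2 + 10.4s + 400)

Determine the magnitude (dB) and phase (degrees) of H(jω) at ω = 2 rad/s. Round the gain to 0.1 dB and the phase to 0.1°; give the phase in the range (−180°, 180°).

At s = jω = j2:
quadratic: (j2)² + 10.4·j2 + 400 = 396 + j20.8 → |·| ≈ 396.55, ∠ ≈ 3.01°
|H| = 40000 / 396.55 ≈ 100.87
Gain = 20 log₁₀(100.87) ≈ 40.08 dB
∠H = 0.00° − 3.01° = -3.01°

40.1 dB, -3.0°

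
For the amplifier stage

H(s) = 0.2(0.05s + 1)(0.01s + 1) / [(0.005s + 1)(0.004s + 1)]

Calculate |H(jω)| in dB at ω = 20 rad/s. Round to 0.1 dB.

-10.9 dB

At ω = 20 rad/s:
zero (1 + j20·0.05) = 1 + j1 → |·| ≈ 1.4142, ∠ ≈ 45.00°
zero (1 + j20·0.01) = 1 + j0.2 → |·| ≈ 1.0198, ∠ ≈ 11.31°
pole (1 + j20·0.005) = 1 + j0.1 → |·| ≈ 1.005, ∠ ≈ 5.71°
pole (1 + j20·0.004) = 1 + j0.08 → |·| ≈ 1.0032, ∠ ≈ 4.57°
|H| = 0.2 · 1.4142 · 1.0198 / (1.005 · 1.0032) ≈ 0.28609
Gain = 20 log₁₀(0.28609) ≈ -10.87 dB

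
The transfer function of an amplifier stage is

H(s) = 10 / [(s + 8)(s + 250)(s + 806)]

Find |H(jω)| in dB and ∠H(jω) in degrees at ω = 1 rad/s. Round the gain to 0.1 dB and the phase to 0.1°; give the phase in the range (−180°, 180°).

At s = jω = j1:
pole (s+8): 8 + j1 → |·| = √(8²+1²) = √65 ≈ 8.0623, ∠ = arctan(1/8) ≈ 7.13°
pole (s+250): 250 + j1 → |·| = √(250²+1²) = √62501 ≈ 250, ∠ = arctan(1/250) ≈ 0.23°
pole (s+806): 806 + j1 → |·| = √(806²+1²) = √649637 ≈ 806, ∠ = arctan(1/806) ≈ 0.07°
|H| = 10 / 1.6246e+06 ≈ 6.1554e-06
Gain = 20 log₁₀(6.1554e-06) ≈ -104.21 dB
∠H = 0.00° − 7.43° = -7.43°

-104.2 dB, -7.4°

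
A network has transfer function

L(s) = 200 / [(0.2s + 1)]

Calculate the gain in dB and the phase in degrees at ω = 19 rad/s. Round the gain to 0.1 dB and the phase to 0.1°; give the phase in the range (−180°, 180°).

34.1 dB, -75.3°

At ω = 19 rad/s:
pole (1 + j19·0.2) = 1 + j3.8 → |·| ≈ 3.9294, ∠ ≈ 75.26°
|L| = 200 · 1 / (3.9294) ≈ 50.898
Gain = 20 log₁₀(50.898) ≈ 34.13 dB
∠L = (0°) − (75.26°) = -75.26°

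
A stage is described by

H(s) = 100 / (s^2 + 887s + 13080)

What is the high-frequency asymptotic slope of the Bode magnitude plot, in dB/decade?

-40 dB/decade

Each pole contributes −20 dB/decade at high frequency; each zero contributes +20 dB/decade.
Net: 0 zero(s) − 2 pole(s) → -40 dB/decade.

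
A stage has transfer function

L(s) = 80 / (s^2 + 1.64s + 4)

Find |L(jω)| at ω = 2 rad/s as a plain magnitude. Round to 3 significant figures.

At s = jω = j2:
quadratic: (j2)² + 1.64·j2 + 4 = 0 + j3.28 → |·| ≈ 3.28, ∠ ≈ 90.00°
|L| = 80 / 3.28 ≈ 24.39

24.4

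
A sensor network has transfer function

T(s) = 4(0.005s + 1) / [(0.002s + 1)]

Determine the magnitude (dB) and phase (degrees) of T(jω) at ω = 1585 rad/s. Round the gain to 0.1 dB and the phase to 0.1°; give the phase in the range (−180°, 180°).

At ω = 1585 rad/s:
zero (1 + j1585·0.005) = 1 + j7.925 → |·| ≈ 7.9878, ∠ ≈ 82.81°
pole (1 + j1585·0.002) = 1 + j3.17 → |·| ≈ 3.324, ∠ ≈ 72.49°
|T| = 4 · 7.9878 / (3.324) ≈ 9.6123
Gain = 20 log₁₀(9.6123) ≈ 19.66 dB
∠T = (82.81°) − (72.49°) = 10.32°

19.7 dB, 10.3°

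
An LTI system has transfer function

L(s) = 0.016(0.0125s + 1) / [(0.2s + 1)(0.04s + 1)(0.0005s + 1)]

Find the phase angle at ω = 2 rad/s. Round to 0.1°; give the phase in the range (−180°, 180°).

At ω = 2 rad/s:
zero (1 + j2·0.0125) = 1 + j0.025 → |·| ≈ 1.0003, ∠ ≈ 1.43°
pole (1 + j2·0.2) = 1 + j0.4 → |·| ≈ 1.077, ∠ ≈ 21.80°
pole (1 + j2·0.04) = 1 + j0.08 → |·| ≈ 1.0032, ∠ ≈ 4.57°
pole (1 + j2·0.0005) = 1 + j0.001 → |·| ≈ 1, ∠ ≈ 0.06°
∠L = (1.43°) − (21.80° + 4.57° + 0.06°) = -25.00°

-25.0°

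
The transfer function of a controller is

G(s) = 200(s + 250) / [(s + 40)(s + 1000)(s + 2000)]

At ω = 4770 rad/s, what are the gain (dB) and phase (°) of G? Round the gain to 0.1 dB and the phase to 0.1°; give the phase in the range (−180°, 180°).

At s = jω = j4770:
zero (s+250): 250 + j4770 → |·| = √(250²+4770²) = √22815400 ≈ 4776.5, ∠ = arctan(4770/250) ≈ 87.00°
pole (s+40): 40 + j4770 → |·| = √(40²+4770²) = √22754500 ≈ 4770.2, ∠ = arctan(4770/40) ≈ 89.52°
pole (s+1000): 1000 + j4770 → |·| = √(1000²+4770²) = √23752900 ≈ 4873.7, ∠ = arctan(4770/1000) ≈ 78.16°
pole (s+2000): 2000 + j4770 → |·| = √(2000²+4770²) = √26752900 ≈ 5172.3, ∠ = arctan(4770/2000) ≈ 67.25°
|G| = 200 · 4776.5 / 1.2025e+11 ≈ 7.9443e-06
Gain = 20 log₁₀(7.9443e-06) ≈ -102.00 dB
∠G = 87.00° − 234.93° = -147.93°

-102.0 dB, -147.9°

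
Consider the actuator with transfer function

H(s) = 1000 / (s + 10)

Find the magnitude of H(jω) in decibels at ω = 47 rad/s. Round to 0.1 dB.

At s = jω = j47:
pole (s+10): 10 + j47 → |·| = √(10²+47²) = √2309 ≈ 48.052, ∠ = arctan(47/10) ≈ 77.99°
|H| = 1000 / 48.052 ≈ 20.811
Gain = 20 log₁₀(20.811) ≈ 26.37 dB

26.4 dB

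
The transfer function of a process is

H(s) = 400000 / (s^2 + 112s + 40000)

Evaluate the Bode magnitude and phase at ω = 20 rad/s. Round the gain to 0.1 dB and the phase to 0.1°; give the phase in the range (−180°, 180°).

20.1 dB, -3.2°

At s = jω = j20:
quadratic: (j20)² + 112·j20 + 40000 = 39600 + j2240 → |·| ≈ 39663, ∠ ≈ 3.24°
|H| = 400000 / 39663 ≈ 10.085
Gain = 20 log₁₀(10.085) ≈ 20.07 dB
∠H = 0.00° − 3.24° = -3.24°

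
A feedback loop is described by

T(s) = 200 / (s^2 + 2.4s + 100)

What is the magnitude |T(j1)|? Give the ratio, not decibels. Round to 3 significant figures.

At s = jω = j1:
quadratic: (j1)² + 2.4·j1 + 100 = 99 + j2.4 → |·| ≈ 99.029, ∠ ≈ 1.39°
|T| = 200 / 99.029 ≈ 2.0196

2.02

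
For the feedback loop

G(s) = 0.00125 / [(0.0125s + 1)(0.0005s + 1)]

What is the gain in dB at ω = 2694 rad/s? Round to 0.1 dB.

-93.1 dB

At ω = 2694 rad/s:
pole (1 + j2694·0.0125) = 1 + j33.675 → |·| ≈ 33.69, ∠ ≈ 88.30°
pole (1 + j2694·0.0005) = 1 + j1.347 → |·| ≈ 1.6776, ∠ ≈ 53.41°
|G| = 0.00125 · 1 / (33.69 · 1.6776) ≈ 2.2117e-05
Gain = 20 log₁₀(2.2117e-05) ≈ -93.11 dB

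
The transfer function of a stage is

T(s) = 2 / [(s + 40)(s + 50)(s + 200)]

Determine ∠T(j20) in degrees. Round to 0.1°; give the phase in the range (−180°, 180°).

At s = jω = j20:
pole (s+40): 40 + j20 → |·| = √(40²+20²) = √2000 ≈ 44.721, ∠ = arctan(20/40) ≈ 26.57°
pole (s+50): 50 + j20 → |·| = √(50²+20²) = √2900 ≈ 53.852, ∠ = arctan(20/50) ≈ 21.80°
pole (s+200): 200 + j20 → |·| = √(200²+20²) = √40400 ≈ 201, ∠ = arctan(20/200) ≈ 5.71°
∠T = 0.00° − 54.08° = -54.08°

-54.1°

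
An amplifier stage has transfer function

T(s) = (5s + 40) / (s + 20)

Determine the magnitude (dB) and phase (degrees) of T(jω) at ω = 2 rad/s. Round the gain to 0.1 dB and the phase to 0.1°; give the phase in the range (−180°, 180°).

Substitute s = j2:
Numerator: 5(j2) + 40 = 40 + j10
Denominator: (j2) + 20 = 20 + j2
|N| = √(40² + 10²) ≈ 41.231, ∠N ≈ 14.04°
|D| = √(20² + 2²) ≈ 20.1, ∠D ≈ 5.71°
|T| = 41.231 / 20.1 ≈ 2.0513
Gain = 20 log₁₀(2.0513) ≈ 6.24 dB
∠T = 14.04° − 5.71° = 8.33°

6.2 dB, 8.3°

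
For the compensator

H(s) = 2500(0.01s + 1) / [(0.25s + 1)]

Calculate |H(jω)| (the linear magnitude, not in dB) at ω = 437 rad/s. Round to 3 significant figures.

At ω = 437 rad/s:
zero (1 + j437·0.01) = 1 + j4.37 → |·| ≈ 4.483, ∠ ≈ 77.11°
pole (1 + j437·0.25) = 1 + j109.25 → |·| ≈ 109.25, ∠ ≈ 89.48°
|H| = 2500 · 4.483 / (109.25) ≈ 102.59

103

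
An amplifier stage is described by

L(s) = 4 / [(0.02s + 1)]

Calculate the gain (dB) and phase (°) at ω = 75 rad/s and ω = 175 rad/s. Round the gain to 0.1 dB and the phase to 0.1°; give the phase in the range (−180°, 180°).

At ω = 75 rad/s:
pole (1 + j75·0.02) = 1 + j1.5 → |·| ≈ 1.8028, ∠ ≈ 56.31°
|L| = 4 · 1 / (1.8028) ≈ 2.2188
Gain = 20 log₁₀(2.2188) ≈ 6.92 dB
∠L = (0°) − (56.31°) = -56.31°

At ω = 175 rad/s:
pole (1 + j175·0.02) = 1 + j3.5 → |·| ≈ 3.6401, ∠ ≈ 74.05°
|L| = 4 · 1 / (3.6401) ≈ 1.0989
Gain = 20 log₁₀(1.0989) ≈ 0.82 dB
∠L = (0°) − (74.05°) = -74.05°

ω = 75: 6.9 dB, -56.3°; ω = 175: 0.8 dB, -74.1°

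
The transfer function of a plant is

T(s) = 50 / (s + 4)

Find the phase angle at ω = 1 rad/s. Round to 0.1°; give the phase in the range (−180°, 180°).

-14.0°

At s = jω = j1:
pole (s+4): 4 + j1 → |·| = √(4²+1²) = √17 ≈ 4.1231, ∠ = arctan(1/4) ≈ 14.04°
∠T = 0.00° − 14.04° = -14.04°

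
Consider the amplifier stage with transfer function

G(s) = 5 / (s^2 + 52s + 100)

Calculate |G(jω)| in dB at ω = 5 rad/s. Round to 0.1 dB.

Substitute s = j5:
Numerator: 5 = 5 + j0
Denominator: (j5)^2 + 52(j5) + 100 = 75 + j260
|N| = √(5² + 0²) ≈ 5, ∠N ≈ 0.00°
|D| = √(75² + 260²) ≈ 270.6, ∠D ≈ 73.91°
|G| = 5 / 270.6 ≈ 0.018477
Gain = 20 log₁₀(0.018477) ≈ -34.67 dB

-34.7 dB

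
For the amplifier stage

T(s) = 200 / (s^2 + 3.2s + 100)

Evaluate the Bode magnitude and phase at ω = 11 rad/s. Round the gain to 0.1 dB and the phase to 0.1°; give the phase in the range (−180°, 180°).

13.8 dB, -120.8°

At s = jω = j11:
quadratic: (j11)² + 3.2·j11 + 100 = -21 + j35.2 → |·| ≈ 40.988, ∠ ≈ 120.82°
|T| = 200 / 40.988 ≈ 4.8795
Gain = 20 log₁₀(4.8795) ≈ 13.77 dB
∠T = 0.00° − 120.82° = -120.82°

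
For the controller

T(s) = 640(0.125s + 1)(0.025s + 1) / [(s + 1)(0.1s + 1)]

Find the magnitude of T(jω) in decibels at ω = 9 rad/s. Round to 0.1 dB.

38.2 dB

At ω = 9 rad/s:
zero (1 + j9·0.125) = 1 + j1.125 → |·| ≈ 1.5052, ∠ ≈ 48.37°
zero (1 + j9·0.025) = 1 + j0.225 → |·| ≈ 1.025, ∠ ≈ 12.68°
pole (1 + j9·1) = 1 + j9 → |·| ≈ 9.0554, ∠ ≈ 83.66°
pole (1 + j9·0.1) = 1 + j0.9 → |·| ≈ 1.3454, ∠ ≈ 41.99°
|T| = 640 · 1.5052 · 1.025 / (9.0554 · 1.3454) ≈ 81.047
Gain = 20 log₁₀(81.047) ≈ 38.17 dB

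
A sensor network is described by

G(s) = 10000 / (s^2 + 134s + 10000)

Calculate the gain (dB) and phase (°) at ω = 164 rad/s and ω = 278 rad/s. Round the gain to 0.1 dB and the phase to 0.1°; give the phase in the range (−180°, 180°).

At s = jω = j164:
quadratic: (j164)² + 134·j164 + 10000 = -16896 + j21976 → |·| ≈ 27720, ∠ ≈ 127.55°
|G| = 10000 / 27720 ≈ 0.36075
Gain = 20 log₁₀(0.36075) ≈ -8.86 dB
∠G = 0.00° − 127.55° = -127.55°

At s = jω = j278:
quadratic: (j278)² + 134·j278 + 10000 = -67284 + j37252 → |·| ≈ 76908, ∠ ≈ 151.03°
|G| = 10000 / 76908 ≈ 0.13003
Gain = 20 log₁₀(0.13003) ≈ -17.72 dB
∠G = 0.00° − 151.03° = -151.03°

ω = 164: -8.9 dB, -127.6°; ω = 278: -17.7 dB, -151.0°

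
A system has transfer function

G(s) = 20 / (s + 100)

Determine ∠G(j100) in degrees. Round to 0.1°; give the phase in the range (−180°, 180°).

-45.0°

At s = jω = j100:
pole (s+100): 100 + j100 → |·| = √(100²+100²) = √20000 ≈ 141.42, ∠ = arctan(100/100) ≈ 45.00°
∠G = 0.00° − 45.00° = -45.00°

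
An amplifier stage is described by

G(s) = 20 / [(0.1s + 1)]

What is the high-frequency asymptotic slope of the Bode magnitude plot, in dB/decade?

Each pole contributes −20 dB/decade at high frequency; each zero contributes +20 dB/decade.
Net: 0 zero(s) − 1 pole(s) → -20 dB/decade.

-20 dB/decade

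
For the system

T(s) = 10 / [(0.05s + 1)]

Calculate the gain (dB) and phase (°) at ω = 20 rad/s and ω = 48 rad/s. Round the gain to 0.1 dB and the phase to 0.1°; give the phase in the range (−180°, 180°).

At ω = 20 rad/s:
pole (1 + j20·0.05) = 1 + j1 → |·| ≈ 1.4142, ∠ ≈ 45.00°
|T| = 10 · 1 / (1.4142) ≈ 7.0711
Gain = 20 log₁₀(7.0711) ≈ 16.99 dB
∠T = (0°) − (45.00°) = -45.00°

At ω = 48 rad/s:
pole (1 + j48·0.05) = 1 + j2.4 → |·| ≈ 2.6, ∠ ≈ 67.38°
|T| = 10 · 1 / (2.6) ≈ 3.8462
Gain = 20 log₁₀(3.8462) ≈ 11.70 dB
∠T = (0°) − (67.38°) = -67.38°

ω = 20: 17.0 dB, -45.0°; ω = 48: 11.7 dB, -67.4°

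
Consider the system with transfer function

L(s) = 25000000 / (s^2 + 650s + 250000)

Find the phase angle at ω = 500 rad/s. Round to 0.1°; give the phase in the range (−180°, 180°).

-90.0°

At s = jω = j500:
quadratic: (j500)² + 650·j500 + 250000 = 0 + j325000 → |·| ≈ 3.25e+05, ∠ ≈ 90.00°
∠L = 0.00° − 90.00° = -90.00°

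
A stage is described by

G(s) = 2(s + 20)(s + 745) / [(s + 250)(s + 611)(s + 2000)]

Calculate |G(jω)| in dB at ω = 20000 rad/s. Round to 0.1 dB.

At s = jω = j20000:
zero (s+20): 20 + j20000 → |·| = √(20²+20000²) = √400000400 ≈ 20000, ∠ = arctan(20000/20) ≈ 89.94°
zero (s+745): 745 + j20000 → |·| = √(745²+20000²) = √400555025 ≈ 20014, ∠ = arctan(20000/745) ≈ 87.87°
pole (s+250): 250 + j20000 → |·| = √(250²+20000²) = √400062500 ≈ 20002, ∠ = arctan(20000/250) ≈ 89.28°
pole (s+611): 611 + j20000 → |·| = √(611²+20000²) = √400373321 ≈ 20009, ∠ = arctan(20000/611) ≈ 88.25°
pole (s+2000): 2000 + j20000 → |·| = √(2000²+20000²) = √404000000 ≈ 20100, ∠ = arctan(20000/2000) ≈ 84.29°
|G| = 2 · 4.0028e+08 / 8.0444e+12 ≈ 9.9518e-05
Gain = 20 log₁₀(9.9518e-05) ≈ -80.04 dB

-80.0 dB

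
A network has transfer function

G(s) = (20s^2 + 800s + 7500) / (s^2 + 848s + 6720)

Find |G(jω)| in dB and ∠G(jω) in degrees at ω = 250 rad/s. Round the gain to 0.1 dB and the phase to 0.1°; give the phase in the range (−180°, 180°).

Substitute s = j250:
Numerator: 20(j250)^2 + 800(j250) + 7500 = -1242500 + j200000
Denominator: (j250)^2 + 848(j250) + 6720 = -55780 + j212000
|N| = √(1242500² + 200000²) ≈ 1.2585e+06, ∠N ≈ 170.86°
|D| = √(55780² + 212000²) ≈ 2.1922e+05, ∠D ≈ 104.74°
|G| = 1.2585e+06 / 2.1922e+05 ≈ 5.7408
Gain = 20 log₁₀(5.7408) ≈ 15.18 dB
∠G = 170.86° − 104.74° = 66.12°

15.2 dB, 66.1°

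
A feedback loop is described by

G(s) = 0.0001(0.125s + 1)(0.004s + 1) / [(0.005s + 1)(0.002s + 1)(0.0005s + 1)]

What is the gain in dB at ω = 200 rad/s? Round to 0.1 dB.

At ω = 200 rad/s:
zero (1 + j200·0.125) = 1 + j25 → |·| ≈ 25.02, ∠ ≈ 87.71°
zero (1 + j200·0.004) = 1 + j0.8 → |·| ≈ 1.2806, ∠ ≈ 38.66°
pole (1 + j200·0.005) = 1 + j1 → |·| ≈ 1.4142, ∠ ≈ 45.00°
pole (1 + j200·0.002) = 1 + j0.4 → |·| ≈ 1.077, ∠ ≈ 21.80°
pole (1 + j200·0.0005) = 1 + j0.1 → |·| ≈ 1.005, ∠ ≈ 5.71°
|G| = 0.0001 · 25.02 · 1.2806 / (1.4142 · 1.077 · 1.005) ≈ 0.0020932
Gain = 20 log₁₀(0.0020932) ≈ -53.58 dB

-53.6 dB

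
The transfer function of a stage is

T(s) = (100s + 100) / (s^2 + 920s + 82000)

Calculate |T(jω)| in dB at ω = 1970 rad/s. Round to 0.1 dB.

-26.6 dB

Substitute s = j1970:
Numerator: 100(j1970) + 100 = 100 + j197000
Denominator: (j1970)^2 + 920(j1970) + 82000 = -3798900 + j1812400
|N| = √(100² + 197000²) ≈ 1.97e+05, ∠N ≈ 89.97°
|D| = √(3798900² + 1812400²) ≈ 4.2091e+06, ∠D ≈ 154.49°
|T| = 1.97e+05 / 4.2091e+06 ≈ 0.046803
Gain = 20 log₁₀(0.046803) ≈ -26.59 dB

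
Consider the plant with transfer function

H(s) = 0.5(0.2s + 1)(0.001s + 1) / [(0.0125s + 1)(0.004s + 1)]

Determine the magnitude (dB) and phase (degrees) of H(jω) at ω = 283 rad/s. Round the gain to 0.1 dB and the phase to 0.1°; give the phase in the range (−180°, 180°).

At ω = 283 rad/s:
zero (1 + j283·0.2) = 1 + j56.6 → |·| ≈ 56.609, ∠ ≈ 88.99°
zero (1 + j283·0.001) = 1 + j0.283 → |·| ≈ 1.0393, ∠ ≈ 15.80°
pole (1 + j283·0.0125) = 1 + j3.5375 → |·| ≈ 3.6761, ∠ ≈ 74.22°
pole (1 + j283·0.004) = 1 + j1.132 → |·| ≈ 1.5104, ∠ ≈ 48.54°
|H| = 0.5 · 56.609 · 1.0393 / (3.6761 · 1.5104) ≈ 5.2981
Gain = 20 log₁₀(5.2981) ≈ 14.48 dB
∠H = (88.99° + 15.80°) − (74.22° + 48.54°) = -17.97°

14.5 dB, -18.0°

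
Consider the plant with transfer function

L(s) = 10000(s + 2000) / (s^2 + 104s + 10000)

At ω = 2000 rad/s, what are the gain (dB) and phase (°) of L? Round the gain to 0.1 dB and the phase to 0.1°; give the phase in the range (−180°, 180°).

17.0 dB, -132.0°

At s = jω = j2000:
zero (s+2000): 2000 + j2000 → |·| = √(2000²+2000²) = √8000000 ≈ 2828.4, ∠ = arctan(2000/2000) ≈ 45.00°
quadratic: (j2000)² + 104·j2000 + 10000 = -3990000 + j208000 → |·| ≈ 3.9954e+06, ∠ ≈ 177.02°
|L| = 10000 · 2828.4 / 3.9954e+06 ≈ 7.0791
Gain = 20 log₁₀(7.0791) ≈ 17.00 dB
∠L = 45.00° − 177.02° = -132.02°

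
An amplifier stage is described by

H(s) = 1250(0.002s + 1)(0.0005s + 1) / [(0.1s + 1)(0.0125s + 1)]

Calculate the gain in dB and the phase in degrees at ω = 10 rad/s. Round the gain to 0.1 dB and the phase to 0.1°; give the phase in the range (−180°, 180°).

58.9 dB, -50.7°

At ω = 10 rad/s:
zero (1 + j10·0.002) = 1 + j0.02 → |·| ≈ 1.0002, ∠ ≈ 1.15°
zero (1 + j10·0.0005) = 1 + j0.005 → |·| ≈ 1, ∠ ≈ 0.29°
pole (1 + j10·0.1) = 1 + j1 → |·| ≈ 1.4142, ∠ ≈ 45.00°
pole (1 + j10·0.0125) = 1 + j0.125 → |·| ≈ 1.0078, ∠ ≈ 7.13°
|H| = 1250 · 1.0002 · 1 / (1.4142 · 1.0078) ≈ 877.23
Gain = 20 log₁₀(877.23) ≈ 58.86 dB
∠H = (1.15° + 0.29°) − (45.00° + 7.13°) = -50.69°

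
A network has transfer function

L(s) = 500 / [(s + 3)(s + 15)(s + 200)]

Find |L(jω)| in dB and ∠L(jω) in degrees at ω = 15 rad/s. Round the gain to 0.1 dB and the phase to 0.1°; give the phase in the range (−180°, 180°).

At s = jω = j15:
pole (s+3): 3 + j15 → |·| = √(3²+15²) = √234 ≈ 15.297, ∠ = arctan(15/3) ≈ 78.69°
pole (s+15): 15 + j15 → |·| = √(15²+15²) = √450 ≈ 21.213, ∠ = arctan(15/15) ≈ 45.00°
pole (s+200): 200 + j15 → |·| = √(200²+15²) = √40225 ≈ 200.56, ∠ = arctan(15/200) ≈ 4.29°
|L| = 500 / 65081 ≈ 0.0076827
Gain = 20 log₁₀(0.0076827) ≈ -42.29 dB
∠L = 0.00° − 127.98° = -127.98°

-42.3 dB, -128.0°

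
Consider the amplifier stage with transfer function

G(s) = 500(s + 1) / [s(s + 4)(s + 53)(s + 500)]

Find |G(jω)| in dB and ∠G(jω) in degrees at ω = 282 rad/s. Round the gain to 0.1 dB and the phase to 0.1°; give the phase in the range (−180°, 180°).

-99.4 dB, 161.8°

At s = jω = j282:
zero (s+1): 1 + j282 → |·| = √(1²+282²) = √79525 ≈ 282, ∠ = arctan(282/1) ≈ 89.80°
pole (s+4): 4 + j282 → |·| = √(4²+282²) = √79540 ≈ 282.03, ∠ = arctan(282/4) ≈ 89.19°
pole (s+53): 53 + j282 → |·| = √(53²+282²) = √82333 ≈ 286.94, ∠ = arctan(282/53) ≈ 79.36°
pole (s+500): 500 + j282 → |·| = √(500²+282²) = √329524 ≈ 574.04, ∠ = arctan(282/500) ≈ 29.42°
pole at origin: |s| = 282, ∠ = 90.00° (in denominator)
|G| = 500 · 282 / 1.31e+10 ≈ 1.0763e-05
Gain = 20 log₁₀(1.0763e-05) ≈ -99.36 dB
∠G = 89.80° − 287.97° = -198.17° ≡ 161.83° (principal value)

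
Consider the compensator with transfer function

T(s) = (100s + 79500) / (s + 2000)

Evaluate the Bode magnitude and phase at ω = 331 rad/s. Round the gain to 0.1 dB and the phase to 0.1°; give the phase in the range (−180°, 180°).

32.6 dB, 13.2°

Substitute s = j331:
Numerator: 100(j331) + 79500 = 79500 + j33100
Denominator: (j331) + 2000 = 2000 + j331
|N| = √(79500² + 33100²) ≈ 86115, ∠N ≈ 22.60°
|D| = √(2000² + 331²) ≈ 2027.2, ∠D ≈ 9.40°
|T| = 86115 / 2027.2 ≈ 42.48
Gain = 20 log₁₀(42.48) ≈ 32.56 dB
∠T = 22.60° − 9.40° = 13.20°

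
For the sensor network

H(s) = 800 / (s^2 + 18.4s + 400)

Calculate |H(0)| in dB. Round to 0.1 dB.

H(0) = 800 / 400 = 2
20 log₁₀(2) ≈ 6.02 dB

6.0 dB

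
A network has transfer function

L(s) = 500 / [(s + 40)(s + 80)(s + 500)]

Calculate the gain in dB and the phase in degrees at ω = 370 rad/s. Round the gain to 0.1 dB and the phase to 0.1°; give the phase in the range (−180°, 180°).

-104.9 dB, 161.9°

At s = jω = j370:
pole (s+40): 40 + j370 → |·| = √(40²+370²) = √138500 ≈ 372.16, ∠ = arctan(370/40) ≈ 83.83°
pole (s+80): 80 + j370 → |·| = √(80²+370²) = √143300 ≈ 378.55, ∠ = arctan(370/80) ≈ 77.80°
pole (s+500): 500 + j370 → |·| = √(500²+370²) = √386900 ≈ 622.01, ∠ = arctan(370/500) ≈ 36.50°
|L| = 500 / 8.7629e+07 ≈ 5.7059e-06
Gain = 20 log₁₀(5.7059e-06) ≈ -104.87 dB
∠L = 0.00° − 198.13° = -198.13° ≡ 161.87° (principal value)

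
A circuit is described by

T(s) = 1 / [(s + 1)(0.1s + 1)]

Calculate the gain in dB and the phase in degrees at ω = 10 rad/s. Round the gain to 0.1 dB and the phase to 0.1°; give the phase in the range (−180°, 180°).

At ω = 10 rad/s:
pole (1 + j10·1) = 1 + j10 → |·| ≈ 10.05, ∠ ≈ 84.29°
pole (1 + j10·0.1) = 1 + j1 → |·| ≈ 1.4142, ∠ ≈ 45.00°
|T| = 1 · 1 / (10.05 · 1.4142) ≈ 0.07036
Gain = 20 log₁₀(0.07036) ≈ -23.05 dB
∠T = (0°) − (84.29° + 45.00°) = -129.29°

-23.1 dB, -129.3°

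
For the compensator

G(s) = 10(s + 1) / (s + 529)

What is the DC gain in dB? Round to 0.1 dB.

G(0) = 10·1 / (529) ≈ 0.018904
20 log₁₀(0.018904) ≈ -34.47 dB

-34.5 dB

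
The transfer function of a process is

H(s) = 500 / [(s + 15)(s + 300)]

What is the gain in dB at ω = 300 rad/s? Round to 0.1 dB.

-48.1 dB

At s = jω = j300:
pole (s+15): 15 + j300 → |·| = √(15²+300²) = √90225 ≈ 300.37, ∠ = arctan(300/15) ≈ 87.14°
pole (s+300): 300 + j300 → |·| = √(300²+300²) = √180000 ≈ 424.26, ∠ = arctan(300/300) ≈ 45.00°
|H| = 500 / 1.2743e+05 ≈ 0.0039237
Gain = 20 log₁₀(0.0039237) ≈ -48.13 dB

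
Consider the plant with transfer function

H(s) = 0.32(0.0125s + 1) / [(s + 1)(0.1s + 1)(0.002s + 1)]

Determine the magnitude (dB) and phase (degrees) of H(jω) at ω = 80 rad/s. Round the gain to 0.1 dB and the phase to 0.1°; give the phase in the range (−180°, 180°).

-63.2 dB, -136.2°

At ω = 80 rad/s:
zero (1 + j80·0.0125) = 1 + j1 → |·| ≈ 1.4142, ∠ ≈ 45.00°
pole (1 + j80·1) = 1 + j80 → |·| ≈ 80.006, ∠ ≈ 89.28°
pole (1 + j80·0.1) = 1 + j8 → |·| ≈ 8.0623, ∠ ≈ 82.87°
pole (1 + j80·0.002) = 1 + j0.16 → |·| ≈ 1.0127, ∠ ≈ 9.09°
|H| = 0.32 · 1.4142 / (80.006 · 8.0623 · 1.0127) ≈ 0.00069279
Gain = 20 log₁₀(0.00069279) ≈ -63.19 dB
∠H = (45.00°) − (89.28° + 82.87° + 9.09°) = -136.24°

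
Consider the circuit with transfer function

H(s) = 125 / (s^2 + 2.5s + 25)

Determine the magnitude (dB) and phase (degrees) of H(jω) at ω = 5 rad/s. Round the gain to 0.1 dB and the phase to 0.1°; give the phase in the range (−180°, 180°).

At s = jω = j5:
quadratic: (j5)² + 2.5·j5 + 25 = 0 + j12.5 → |·| ≈ 12.5, ∠ ≈ 90.00°
|H| = 125 / 12.5 ≈ 10
Gain = 20 log₁₀(10) ≈ 20.00 dB
∠H = 0.00° − 90.00° = -90.00°

20.0 dB, -90.0°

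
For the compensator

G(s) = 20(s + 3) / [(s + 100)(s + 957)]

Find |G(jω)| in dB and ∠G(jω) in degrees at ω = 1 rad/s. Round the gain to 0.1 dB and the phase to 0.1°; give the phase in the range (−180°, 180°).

-63.6 dB, 17.8°

At s = jω = j1:
zero (s+3): 3 + j1 → |·| = √(3²+1²) = √10 ≈ 3.1623, ∠ = arctan(1/3) ≈ 18.43°
pole (s+100): 100 + j1 → |·| = √(100²+1²) = √10001 ≈ 100, ∠ = arctan(1/100) ≈ 0.57°
pole (s+957): 957 + j1 → |·| = √(957²+1²) = √915850 ≈ 957, ∠ = arctan(1/957) ≈ 0.06°
|G| = 20 · 3.1623 / 95700 ≈ 0.00066088
Gain = 20 log₁₀(0.00066088) ≈ -63.60 dB
∠G = 18.43° − 0.63° = 17.80°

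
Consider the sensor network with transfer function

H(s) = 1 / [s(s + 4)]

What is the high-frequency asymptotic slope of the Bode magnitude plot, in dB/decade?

Each pole contributes −20 dB/decade at high frequency; each zero contributes +20 dB/decade.
Net: 0 zero(s) − 2 pole(s) → -40 dB/decade.

-40 dB/decade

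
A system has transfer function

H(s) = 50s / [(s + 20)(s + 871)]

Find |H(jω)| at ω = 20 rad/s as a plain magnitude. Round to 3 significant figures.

0.0406

At s = jω = j20:
zero at origin: s = j20 → |·| = 20, ∠ = 90.00°
pole (s+20): 20 + j20 → |·| = √(20²+20²) = √800 ≈ 28.284, ∠ = arctan(20/20) ≈ 45.00°
pole (s+871): 871 + j20 → |·| = √(871²+20²) = √759041 ≈ 871.23, ∠ = arctan(20/871) ≈ 1.32°
|H| = 50 · 20 / 24642 ≈ 0.040581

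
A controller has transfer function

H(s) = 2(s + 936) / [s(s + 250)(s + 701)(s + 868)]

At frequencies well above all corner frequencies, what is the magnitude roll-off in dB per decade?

-60 dB/decade

Each pole contributes −20 dB/decade at high frequency; each zero contributes +20 dB/decade.
Net: 1 zero(s) − 4 pole(s) → -60 dB/decade.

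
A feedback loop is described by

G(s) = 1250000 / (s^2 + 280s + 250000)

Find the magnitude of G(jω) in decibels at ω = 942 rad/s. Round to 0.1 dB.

At s = jω = j942:
quadratic: (j942)² + 280·j942 + 250000 = -637364 + j263760 → |·| ≈ 6.8978e+05, ∠ ≈ 157.52°
|G| = 1250000 / 6.8978e+05 ≈ 1.8122
Gain = 20 log₁₀(1.8122) ≈ 5.16 dB

5.2 dB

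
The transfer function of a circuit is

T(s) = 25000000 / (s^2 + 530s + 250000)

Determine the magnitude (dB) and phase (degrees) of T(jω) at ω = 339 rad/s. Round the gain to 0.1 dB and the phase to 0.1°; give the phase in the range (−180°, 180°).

At s = jω = j339:
quadratic: (j339)² + 530·j339 + 250000 = 135079 + j179670 → |·| ≈ 2.2478e+05, ∠ ≈ 53.06°
|T| = 25000000 / 2.2478e+05 ≈ 111.22
Gain = 20 log₁₀(111.22) ≈ 40.92 dB
∠T = 0.00° − 53.06° = -53.06°

40.9 dB, -53.1°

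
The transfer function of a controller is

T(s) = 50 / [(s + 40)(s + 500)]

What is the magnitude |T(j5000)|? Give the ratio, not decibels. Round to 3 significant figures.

At s = jω = j5000:
pole (s+40): 40 + j5000 → |·| = √(40²+5000²) = √25001600 ≈ 5000.2, ∠ = arctan(5000/40) ≈ 89.54°
pole (s+500): 500 + j5000 → |·| = √(500²+5000²) = √25250000 ≈ 5024.9, ∠ = arctan(5000/500) ≈ 84.29°
|T| = 50 / 2.5126e+07 ≈ 1.99e-06

1.99e-06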